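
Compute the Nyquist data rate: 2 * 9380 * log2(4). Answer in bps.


Rate = 2 * B * log2(M) = 2 * 9380 * 2.0 = 37520.0

37520.0 bps


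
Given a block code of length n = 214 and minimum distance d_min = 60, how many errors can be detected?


Detection capability = d_min - 1 = 60 - 1 = 59

59 errors


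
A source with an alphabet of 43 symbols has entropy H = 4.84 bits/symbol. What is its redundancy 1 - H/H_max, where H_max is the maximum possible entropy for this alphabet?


H_max = log2(K) = log2(43) = 5.4263 bits/symbol. Redundancy = 1 - H/H_max = 1 - 4.84/5.4263 = 1 - 0.892 = 0.108

0.108


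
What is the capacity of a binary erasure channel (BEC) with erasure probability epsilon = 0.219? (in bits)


C = 1 - epsilon = 1 - 0.219 = 0.781

0.781 bits


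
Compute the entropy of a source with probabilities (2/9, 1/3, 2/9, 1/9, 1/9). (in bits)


H = -sum(p_i * log2(p_i)). Terms: -(2/9)*log2(2/9) = 0.482206; -(1/3)*log2(1/3) = 0.528321; -(2/9)*log2(2/9) = 0.482206; -(1/9)*log2(1/9) = 0.352214; -(1/9)*log2(1/9) = 0.352214. H = 0.482206 + 0.528321 + 0.482206 + 0.352214 + 0.352214 = 2.1972

2.1972 bits


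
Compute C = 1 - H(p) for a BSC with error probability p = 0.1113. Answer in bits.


H(p) = -p*log2(p) - (1-p)*log2(1-p) = -0.1113*log2(0.1113) - 0.8887*log2(0.8887) = 0.352540 + 0.151285 = 0.5038. C = 1 - H(p) = 1 - 0.5038 = 0.4962

0.4962 bits


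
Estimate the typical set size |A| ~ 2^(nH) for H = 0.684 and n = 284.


log2|A_typical| = nH = 284 * 0.684 = 194.256, so |A_typical| ~ 2^194.256 = 2.998e+58

2.998e+58


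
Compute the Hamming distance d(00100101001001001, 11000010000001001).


Count differing positions: ^ ^ ^ . . ^ ^ ^ . . ^ . . . . . . = 7 differences

7


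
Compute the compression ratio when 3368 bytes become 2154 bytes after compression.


Ratio = original / compressed = 3368 / 2154 = 1.5636

1.5636


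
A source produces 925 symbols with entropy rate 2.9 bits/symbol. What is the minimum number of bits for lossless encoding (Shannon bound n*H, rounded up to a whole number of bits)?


Minimum bits >= n * H = 925 * 2.9 = 2682.5, rounded up to a whole number of bits = 2683

2683 bits


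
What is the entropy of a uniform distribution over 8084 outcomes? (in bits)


H = log2(n) = log2(8084) = 12.9809

12.9809 bits


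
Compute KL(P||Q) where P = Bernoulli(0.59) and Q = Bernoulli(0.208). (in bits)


KL = p*log2(p/q) + (1-p)*log2((1-p)/(1-q)) = 0.59*log2(0.59/0.208) + 0.41*log2(0.41/0.792) = 0.498

0.498 bits


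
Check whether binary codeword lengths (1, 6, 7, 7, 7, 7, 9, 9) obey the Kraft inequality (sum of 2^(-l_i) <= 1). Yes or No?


Kraft sum = sum(2^(-l_i)) = 0.5508, need <= 1. Result: satisfied (a binary prefix-free code with these lengths exists)

Yes


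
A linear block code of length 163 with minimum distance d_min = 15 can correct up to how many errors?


Correction capability = floor((d-1)/2) = floor((15-1)/2) = 7

7 errors


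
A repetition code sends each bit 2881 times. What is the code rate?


Rate = k/n = 1/2881

1/2881


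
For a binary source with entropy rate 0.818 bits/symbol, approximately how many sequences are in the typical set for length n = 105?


log2|A_typical| = nH = 105 * 0.818 = 85.89, so |A_typical| ~ 2^85.89 = 7.169e+25

7.169e+25


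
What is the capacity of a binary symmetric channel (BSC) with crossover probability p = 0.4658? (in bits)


H(p) = -p*log2(p) - (1-p)*log2(1-p) = -0.4658*log2(0.4658) - 0.5342*log2(0.5342) = 0.513413 + 0.483210 = 0.9966. C = 1 - H(p) = 1 - 0.9966 = 0.0034

0.0034 bits


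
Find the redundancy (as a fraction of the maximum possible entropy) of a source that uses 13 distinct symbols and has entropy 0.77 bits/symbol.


H_max = log2(K) = log2(13) = 3.7004 bits/symbol. Redundancy = 1 - H/H_max = 1 - 0.77/3.7004 = 1 - 0.2081 = 0.7919

0.7919


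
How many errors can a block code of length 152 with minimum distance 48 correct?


Correction capability = floor((d-1)/2) = floor((48-1)/2) = 23

23 errors


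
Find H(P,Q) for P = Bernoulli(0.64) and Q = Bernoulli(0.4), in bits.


H(P,Q) = -p*log2(q) - (1-p)*log2(1-q). -0.64*log2(0.4) = 0.846034; -0.36*log2(0.6) = 0.265308. H(P,Q) = 0.846034 + 0.265308 = 1.1113

1.1113 bits


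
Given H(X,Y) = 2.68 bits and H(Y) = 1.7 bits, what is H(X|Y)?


H(X|Y) = H(X,Y) - H(Y) = 2.68 - 1.7 = 0.98

0.98 bits


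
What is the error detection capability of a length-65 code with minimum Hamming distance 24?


Detection capability = d_min - 1 = 24 - 1 = 23

23 errors


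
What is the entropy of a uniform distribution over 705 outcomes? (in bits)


H = log2(n) = log2(705) = 9.4615

9.4615 bits


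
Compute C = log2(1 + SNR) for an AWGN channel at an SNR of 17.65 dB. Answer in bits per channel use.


SNR_linear = 10^(17.65/10) = 58.2103; C = log2(1 + SNR_linear) = log2(1 + 58.2103) = 5.8878

5.8878 bits/channel use


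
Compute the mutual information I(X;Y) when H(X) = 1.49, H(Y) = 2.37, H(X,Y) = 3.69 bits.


I(X;Y) = H(X) + H(Y) - H(X,Y) = 1.49 + 2.37 - 3.69 = 0.17

0.17 bits


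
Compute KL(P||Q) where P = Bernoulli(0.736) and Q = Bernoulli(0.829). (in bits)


KL = p*log2(p/q) + (1-p)*log2((1-p)/(1-q)) = 0.736*log2(0.736/0.829) + 0.264*log2(0.264/0.171) = 0.0391

0.0391 bits


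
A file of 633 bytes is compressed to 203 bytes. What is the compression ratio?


Ratio = original / compressed = 633 / 203 = 3.1182

3.1182


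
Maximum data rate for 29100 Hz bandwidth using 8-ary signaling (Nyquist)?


Rate = 2 * B * log2(M) = 2 * 29100 * 3.0 = 174600.0

174600.0 bps


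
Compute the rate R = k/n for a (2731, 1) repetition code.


Rate = k/n = 1/2731

1/2731


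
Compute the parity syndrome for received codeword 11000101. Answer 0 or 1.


Syndrome = XOR of all bits = 1 XOR 1 XOR 0 XOR 0 XOR 0 XOR 1 XOR 0 XOR 1 = 0

0


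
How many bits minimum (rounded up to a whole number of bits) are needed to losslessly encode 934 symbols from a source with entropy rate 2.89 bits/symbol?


Minimum bits >= n * H = 934 * 2.89 = 2699.26, rounded up to a whole number of bits = 2700

2700 bits


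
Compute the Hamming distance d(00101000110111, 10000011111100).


Count differing positions: ^ . ^ . ^ . ^ ^ . . ^ . ^ ^ = 8 differences

8


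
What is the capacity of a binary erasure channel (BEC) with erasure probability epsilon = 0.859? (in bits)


C = 1 - epsilon = 1 - 0.859 = 0.141

0.141 bits


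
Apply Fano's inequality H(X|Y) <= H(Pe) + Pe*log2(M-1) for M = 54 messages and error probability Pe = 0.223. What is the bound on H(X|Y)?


H(Pe) = -Pe*log2(Pe) - (1-Pe)*log2(1-Pe) = -0.223*log2(0.223) - 0.777*log2(0.777) = 0.482769 + 0.282838 = 0.7656. Pe*log2(M-1) = 0.223*log2(53) = 1.277326. Bound = H(Pe) + Pe*log2(M-1) = 0.482769 + 0.282838 + 1.277326 = 2.0429

2.0429 bits


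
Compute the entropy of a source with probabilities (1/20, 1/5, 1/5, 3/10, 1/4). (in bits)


H = -sum(p_i * log2(p_i)). Terms: -(1/20)*log2(1/20) = 0.216096; -(1/5)*log2(1/5) = 0.464386; -(1/5)*log2(1/5) = 0.464386; -(3/10)*log2(3/10) = 0.521090; -(1/4)*log2(1/4) = 0.500000. H = 0.216096 + 0.464386 + 0.464386 + 0.521090 + 0.500000 = 2.166

2.166 bits


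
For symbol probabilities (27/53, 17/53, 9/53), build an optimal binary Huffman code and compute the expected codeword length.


Huffman construction (repeatedly merge the two least-probable nodes; each merge adds 1 bit to every symbol beneath it): 9/53 + 17/53 = 26/53; 26/53 + 27/53 = 1. Resulting codeword lengths (in the order the probabilities were given): (1, 2, 2). L_avg = sum(p_i * l_i) = 27/53*1 + 17/53*2 + 9/53*2 = 79/53 = 1.4906

1.4906 bits


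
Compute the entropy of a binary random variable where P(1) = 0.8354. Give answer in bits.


H = -p*log2(p) - (1-p)*log2(1-p). -0.8354*log2(0.8354) = 0.216754; -0.1646*log2(0.1646) = 0.428448. H = 0.216754 + 0.428448 = 0.6452

0.6452 bits


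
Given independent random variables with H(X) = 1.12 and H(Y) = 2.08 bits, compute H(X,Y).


For independent variables, H(X,Y) = H(X) + H(Y) = 1.12 + 2.08 = 3.2

3.2 bits


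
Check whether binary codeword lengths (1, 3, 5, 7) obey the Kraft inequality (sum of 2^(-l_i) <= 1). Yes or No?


Kraft sum = sum(2^(-l_i)) = 0.6641, need <= 1. Result: satisfied (a binary prefix-free code with these lengths exists)

Yes


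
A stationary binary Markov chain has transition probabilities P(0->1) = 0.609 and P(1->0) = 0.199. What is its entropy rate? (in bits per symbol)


Stationary distribution: pi_0 = p10/(p01+p10) = 0.2463, pi_1 = 0.7537. Entropy rate H' = pi_0*H(p01) + pi_1*H(p10) = 0.2463*0.9654 + 0.7537*0.7199 = 0.7804

0.7804 bits/symbol


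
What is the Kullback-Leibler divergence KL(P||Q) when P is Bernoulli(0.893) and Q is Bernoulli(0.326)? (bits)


KL = p*log2(p/q) + (1-p)*log2((1-p)/(1-q)) = 0.893*log2(0.893/0.326) + 0.107*log2(0.107/0.674) = 1.0141

1.0141 bits


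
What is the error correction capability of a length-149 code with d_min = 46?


Correction capability = floor((d-1)/2) = floor((46-1)/2) = 22

22 errors


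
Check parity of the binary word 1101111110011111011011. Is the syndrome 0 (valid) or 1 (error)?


Syndrome = XOR of all bits = 1 XOR 1 XOR 0 XOR 1 XOR 1 XOR 1 XOR 1 XOR 1 XOR 1 XOR 0 XOR 0 XOR 1 XOR 1 XOR 1 XOR 1 XOR 1 XOR 0 XOR 1 XOR 1 XOR 0 XOR 1 XOR 1 = 1

1


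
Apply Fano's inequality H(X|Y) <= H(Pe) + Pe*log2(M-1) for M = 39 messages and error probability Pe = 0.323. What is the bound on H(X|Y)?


H(Pe) = -Pe*log2(Pe) - (1-Pe)*log2(1-Pe) = -0.323*log2(0.323) - 0.677*log2(0.677) = 0.526617 + 0.380997 = 0.9076. Pe*log2(M-1) = 0.323*log2(38) = 1.695081. Bound = H(Pe) + Pe*log2(M-1) = 0.526617 + 0.380997 + 1.695081 = 2.6027

2.6027 bits


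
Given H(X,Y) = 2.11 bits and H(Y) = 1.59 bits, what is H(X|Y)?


H(X|Y) = H(X,Y) - H(Y) = 2.11 - 1.59 = 0.52

0.52 bits


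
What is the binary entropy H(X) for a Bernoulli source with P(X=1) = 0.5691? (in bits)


H = -p*log2(p) - (1-p)*log2(1-p). -0.5691*log2(0.5691) = 0.462818; -0.4309*log2(0.4309) = 0.523360. H = 0.462818 + 0.523360 = 0.9862

0.9862 bits


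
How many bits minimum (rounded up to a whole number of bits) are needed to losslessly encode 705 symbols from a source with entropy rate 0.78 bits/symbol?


Minimum bits >= n * H = 705 * 0.78 = 549.9, rounded up to a whole number of bits = 550

550 bits


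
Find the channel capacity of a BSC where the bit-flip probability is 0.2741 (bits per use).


H(p) = -p*log2(p) - (1-p)*log2(1-p) = -0.2741*log2(0.2741) - 0.7259*log2(0.7259) = 0.511807 + 0.335480 = 0.8473. C = 1 - H(p) = 1 - 0.8473 = 0.1527

0.1527 bits


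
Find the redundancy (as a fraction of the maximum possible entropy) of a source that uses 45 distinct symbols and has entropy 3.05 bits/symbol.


H_max = log2(K) = log2(45) = 5.4919 bits/symbol. Redundancy = 1 - H/H_max = 1 - 3.05/5.4919 = 1 - 0.5554 = 0.4446

0.4446


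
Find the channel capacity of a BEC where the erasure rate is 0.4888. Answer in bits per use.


C = 1 - epsilon = 1 - 0.4888 = 0.5112

0.5112 bits


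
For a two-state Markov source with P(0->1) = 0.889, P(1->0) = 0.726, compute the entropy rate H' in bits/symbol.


Stationary distribution: pi_0 = p10/(p01+p10) = 0.4495, pi_1 = 0.5505. Entropy rate H' = pi_0*H(p01) + pi_1*H(p10) = 0.4495*0.5029 + 0.5505*0.8471 = 0.6924

0.6924 bits/symbol


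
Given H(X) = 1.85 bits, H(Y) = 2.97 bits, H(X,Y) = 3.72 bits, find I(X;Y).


I(X;Y) = H(X) + H(Y) - H(X,Y) = 1.85 + 2.97 - 3.72 = 1.1

1.1 bits


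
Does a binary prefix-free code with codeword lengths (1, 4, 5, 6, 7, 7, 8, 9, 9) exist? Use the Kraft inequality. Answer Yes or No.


Kraft sum = sum(2^(-l_i)) = 0.6328, need <= 1. Result: satisfied (a binary prefix-free code with these lengths exists)

Yes


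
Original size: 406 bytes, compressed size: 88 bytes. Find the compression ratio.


Ratio = original / compressed = 406 / 88 = 4.6136

4.6136


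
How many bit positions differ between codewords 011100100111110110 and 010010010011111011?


Count differing positions: . . ^ ^ ^ . ^ ^ . ^ . . . . ^ ^ . ^ = 9 differences

9


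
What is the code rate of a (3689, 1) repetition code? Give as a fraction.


Rate = k/n = 1/3689

1/3689


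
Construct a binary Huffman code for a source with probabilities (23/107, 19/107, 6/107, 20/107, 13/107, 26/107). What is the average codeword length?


Huffman construction (repeatedly merge the two least-probable nodes; each merge adds 1 bit to every symbol beneath it): 6/107 + 13/107 = 19/107; 19/107 + 19/107 = 38/107; 20/107 + 23/107 = 43/107; 26/107 + 38/107 = 64/107; 43/107 + 64/107 = 1. Resulting codeword lengths (in the order the probabilities were given): (2, 3, 4, 2, 4, 2). L_avg = sum(p_i * l_i) = 23/107*2 + 19/107*3 + 6/107*4 + 20/107*2 + 13/107*4 + 26/107*2 = 271/107 = 2.5327

2.5327 bits


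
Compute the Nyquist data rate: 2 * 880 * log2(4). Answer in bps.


Rate = 2 * B * log2(M) = 2 * 880 * 2.0 = 3520.0

3520.0 bps


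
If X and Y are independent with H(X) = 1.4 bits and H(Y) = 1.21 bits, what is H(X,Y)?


For independent variables, H(X,Y) = H(X) + H(Y) = 1.4 + 1.21 = 2.61

2.61 bits


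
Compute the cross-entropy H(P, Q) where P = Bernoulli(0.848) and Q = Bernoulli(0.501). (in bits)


H(P,Q) = -p*log2(q) - (1-p)*log2(1-q). -0.848*log2(0.501) = 0.845556; -0.152*log2(0.499) = 0.152439. H(P,Q) = 0.845556 + 0.152439 = 0.998

0.998 bits


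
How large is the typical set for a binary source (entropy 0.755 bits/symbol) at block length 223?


log2|A_typical| = nH = 223 * 0.755 = 168.365, so |A_typical| ~ 2^168.365 = 4.819e+50

4.819e+50


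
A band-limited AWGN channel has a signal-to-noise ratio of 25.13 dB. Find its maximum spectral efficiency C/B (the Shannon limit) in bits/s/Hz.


SNR_linear = 10^(25.13/10) = 325.8367; C/B = log2(1 + SNR_linear) = log2(1 + 325.8367) = 8.3524

8.3524 bits/s/Hz


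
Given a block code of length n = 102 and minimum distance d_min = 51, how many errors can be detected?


Detection capability = d_min - 1 = 51 - 1 = 50

50 errors


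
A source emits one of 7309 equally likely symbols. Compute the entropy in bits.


H = log2(n) = log2(7309) = 12.8355

12.8355 bits


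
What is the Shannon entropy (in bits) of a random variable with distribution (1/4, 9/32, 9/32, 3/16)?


H = -sum(p_i * log2(p_i)). Terms: -(1/4)*log2(1/4) = 0.500000; -(9/32)*log2(9/32) = 0.514709; -(9/32)*log2(9/32) = 0.514709; -(3/16)*log2(3/16) = 0.452820. H = 0.500000 + 0.514709 + 0.514709 + 0.452820 = 1.9822

1.9822 bits


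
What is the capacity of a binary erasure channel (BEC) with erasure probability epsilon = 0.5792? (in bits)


C = 1 - epsilon = 1 - 0.5792 = 0.4208

0.4208 bits


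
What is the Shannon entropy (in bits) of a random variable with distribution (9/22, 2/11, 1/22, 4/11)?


H = -sum(p_i * log2(p_i)). Terms: -(9/22)*log2(9/22) = 0.527525; -(2/11)*log2(2/11) = 0.447169; -(1/22)*log2(1/22) = 0.202701; -(4/11)*log2(4/11) = 0.530702. H = 0.527525 + 0.447169 + 0.202701 + 0.530702 = 1.7081

1.7081 bits


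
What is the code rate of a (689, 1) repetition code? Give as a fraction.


Rate = k/n = 1/689

1/689


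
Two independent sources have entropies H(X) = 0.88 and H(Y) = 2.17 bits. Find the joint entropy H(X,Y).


For independent variables, H(X,Y) = H(X) + H(Y) = 0.88 + 2.17 = 3.05

3.05 bits


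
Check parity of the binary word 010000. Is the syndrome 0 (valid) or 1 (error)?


Syndrome = XOR of all bits = 0 XOR 1 XOR 0 XOR 0 XOR 0 XOR 0 = 1

1


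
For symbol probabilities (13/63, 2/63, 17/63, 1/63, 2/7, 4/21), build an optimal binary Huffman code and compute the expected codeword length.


Huffman construction (repeatedly merge the two least-probable nodes; each merge adds 1 bit to every symbol beneath it): 1/63 + 2/63 = 1/21; 1/21 + 4/21 = 5/21; 13/63 + 5/21 = 4/9; 17/63 + 2/7 = 5/9; 4/9 + 5/9 = 1. Resulting codeword lengths (in the order the probabilities were given): (2, 4, 2, 4, 2, 3). L_avg = sum(p_i * l_i) = 13/63*2 + 2/63*4 + 17/63*2 + 1/63*4 + 2/7*2 + 4/21*3 = 16/7 = 2.2857

2.2857 bits


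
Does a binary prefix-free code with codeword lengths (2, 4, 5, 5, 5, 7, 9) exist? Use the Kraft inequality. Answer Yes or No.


Kraft sum = sum(2^(-l_i)) = 0.416, need <= 1. Result: satisfied (a binary prefix-free code with these lengths exists)

Yes


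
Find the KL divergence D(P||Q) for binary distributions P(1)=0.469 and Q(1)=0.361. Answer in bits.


KL = p*log2(p/q) + (1-p)*log2((1-p)/(1-q)) = 0.469*log2(0.469/0.361) + 0.531*log2(0.531/0.639) = 0.0353

0.0353 bits


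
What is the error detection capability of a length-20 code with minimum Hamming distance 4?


Detection capability = d_min - 1 = 4 - 1 = 3

3 errors


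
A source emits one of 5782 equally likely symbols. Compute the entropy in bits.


H = log2(n) = log2(5782) = 12.4974

12.4974 bits


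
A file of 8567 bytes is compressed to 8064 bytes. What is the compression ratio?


Ratio = original / compressed = 8567 / 8064 = 1.0624

1.0624


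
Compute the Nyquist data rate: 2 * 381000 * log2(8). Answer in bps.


Rate = 2 * B * log2(M) = 2 * 381000 * 3.0 = 2286000.0

2286000.0 bps


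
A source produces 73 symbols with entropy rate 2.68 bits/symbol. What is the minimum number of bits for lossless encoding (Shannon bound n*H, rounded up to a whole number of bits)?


Minimum bits >= n * H = 73 * 2.68 = 195.64, rounded up to a whole number of bits = 196

196 bits


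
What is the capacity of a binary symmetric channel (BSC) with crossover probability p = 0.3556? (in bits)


H(p) = -p*log2(p) - (1-p)*log2(1-p) = -0.3556*log2(0.3556) - 0.6444*log2(0.6444) = 0.530439 + 0.408531 = 0.939. C = 1 - H(p) = 1 - 0.939 = 0.061

0.061 bits


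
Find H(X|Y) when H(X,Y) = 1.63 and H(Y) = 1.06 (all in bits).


H(X|Y) = H(X,Y) - H(Y) = 1.63 - 1.06 = 0.57

0.57 bits


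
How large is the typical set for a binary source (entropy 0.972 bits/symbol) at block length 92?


log2|A_typical| = nH = 92 * 0.972 = 89.424, so |A_typical| ~ 2^89.424 = 8.304e+26

8.304e+26


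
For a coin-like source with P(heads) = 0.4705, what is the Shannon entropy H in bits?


H = -p*log2(p) - (1-p)*log2(1-p). -0.4705*log2(0.4705) = 0.511779; -0.5295*log2(0.5295) = 0.485709. H = 0.511779 + 0.485709 = 0.9975

0.9975 bits


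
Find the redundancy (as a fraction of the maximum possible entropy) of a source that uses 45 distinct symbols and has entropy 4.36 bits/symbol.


H_max = log2(K) = log2(45) = 5.4919 bits/symbol. Redundancy = 1 - H/H_max = 1 - 4.36/5.4919 = 1 - 0.7939 = 0.2061

0.2061


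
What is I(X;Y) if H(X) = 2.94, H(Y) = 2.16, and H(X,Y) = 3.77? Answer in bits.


I(X;Y) = H(X) + H(Y) - H(X,Y) = 2.94 + 2.16 - 3.77 = 1.33

1.33 bits


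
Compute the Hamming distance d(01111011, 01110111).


Count differing positions: . . . . ^ ^ . . = 2 differences

2


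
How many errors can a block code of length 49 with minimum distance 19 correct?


Correction capability = floor((d-1)/2) = floor((19-1)/2) = 9

9 errors


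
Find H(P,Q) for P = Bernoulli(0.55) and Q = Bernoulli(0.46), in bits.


H(P,Q) = -p*log2(q) - (1-p)*log2(1-q). -0.55*log2(0.46) = 0.616162; -0.45*log2(0.54) = 0.400036. H(P,Q) = 0.616162 + 0.400036 = 1.0162

1.0162 bits


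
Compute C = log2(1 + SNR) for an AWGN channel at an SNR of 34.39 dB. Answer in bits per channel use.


SNR_linear = 10^(34.39/10) = 2747.8942; C = log2(1 + SNR_linear) = log2(1 + 2747.8942) = 11.4246

11.4246 bits/channel use


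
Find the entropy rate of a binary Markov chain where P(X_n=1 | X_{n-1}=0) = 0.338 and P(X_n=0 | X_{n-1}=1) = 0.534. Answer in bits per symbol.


Stationary distribution: pi_0 = p10/(p01+p10) = 0.6124, pi_1 = 0.3876. Entropy rate H' = pi_0*H(p01) + pi_1*H(p10) = 0.6124*0.9229 + 0.3876*0.9967 = 0.9515

0.9515 bits/symbol


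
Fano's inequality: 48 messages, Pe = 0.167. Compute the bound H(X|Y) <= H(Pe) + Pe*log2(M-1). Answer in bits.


H(Pe) = -Pe*log2(Pe) - (1-Pe)*log2(1-Pe) = -0.167*log2(0.167) - 0.833*log2(0.833) = 0.431207 + 0.219588 = 0.6508. Pe*log2(M-1) = 0.167*log2(47) = 0.927616. Bound = H(Pe) + Pe*log2(M-1) = 0.431207 + 0.219588 + 0.927616 = 1.5784

1.5784 bits


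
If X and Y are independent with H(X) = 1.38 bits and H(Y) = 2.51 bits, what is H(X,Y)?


For independent variables, H(X,Y) = H(X) + H(Y) = 1.38 + 2.51 = 3.89

3.89 bits


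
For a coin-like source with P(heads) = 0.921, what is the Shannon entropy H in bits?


H = -p*log2(p) - (1-p)*log2(1-p). -0.921*log2(0.921) = 0.109348; -0.079*log2(0.079) = 0.289298. H = 0.109348 + 0.289298 = 0.3986

0.3986 bits


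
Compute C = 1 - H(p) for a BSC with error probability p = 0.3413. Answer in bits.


H(p) = -p*log2(p) - (1-p)*log2(1-p) = -0.3413*log2(0.3413) - 0.6587*log2(0.6587) = 0.529318 + 0.396739 = 0.9261. C = 1 - H(p) = 1 - 0.9261 = 0.0739

0.0739 bits


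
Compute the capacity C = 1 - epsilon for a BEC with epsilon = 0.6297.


C = 1 - epsilon = 1 - 0.6297 = 0.3703

0.3703 bits


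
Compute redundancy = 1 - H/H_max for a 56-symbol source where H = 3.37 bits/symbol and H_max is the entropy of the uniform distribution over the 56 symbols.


H_max = log2(K) = log2(56) = 5.8074 bits/symbol. Redundancy = 1 - H/H_max = 1 - 3.37/5.8074 = 1 - 0.5803 = 0.4197

0.4197


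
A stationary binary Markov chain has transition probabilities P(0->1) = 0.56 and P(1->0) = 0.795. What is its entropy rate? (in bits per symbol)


Stationary distribution: pi_0 = p10/(p01+p10) = 0.5867, pi_1 = 0.4133. Entropy rate H' = pi_0*H(p01) + pi_1*H(p10) = 0.5867*0.9896 + 0.4133*0.7318 = 0.8831

0.8831 bits/symbol


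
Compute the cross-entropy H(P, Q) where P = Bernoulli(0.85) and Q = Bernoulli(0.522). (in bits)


H(P,Q) = -p*log2(q) - (1-p)*log2(1-q). -0.85*log2(0.522) = 0.797197; -0.15*log2(0.478) = 0.159738. H(P,Q) = 0.797197 + 0.159738 = 0.9569

0.9569 bits


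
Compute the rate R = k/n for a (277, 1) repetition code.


Rate = k/n = 1/277

1/277


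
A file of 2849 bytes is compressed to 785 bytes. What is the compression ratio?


Ratio = original / compressed = 2849 / 785 = 3.6293

3.6293


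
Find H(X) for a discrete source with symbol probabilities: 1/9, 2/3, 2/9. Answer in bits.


H = -sum(p_i * log2(p_i)). Terms: -(1/9)*log2(1/9) = 0.352214; -(2/3)*log2(2/3) = 0.389975; -(2/9)*log2(2/9) = 0.482206. H = 0.352214 + 0.389975 + 0.482206 = 1.2244

1.2244 bits


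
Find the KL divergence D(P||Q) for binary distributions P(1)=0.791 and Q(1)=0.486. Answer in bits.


KL = p*log2(p/q) + (1-p)*log2((1-p)/(1-q)) = 0.791*log2(0.791/0.486) + 0.209*log2(0.209/0.514) = 0.2845

0.2845 bits


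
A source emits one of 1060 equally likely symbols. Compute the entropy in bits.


H = log2(n) = log2(1060) = 10.0498

10.0498 bits


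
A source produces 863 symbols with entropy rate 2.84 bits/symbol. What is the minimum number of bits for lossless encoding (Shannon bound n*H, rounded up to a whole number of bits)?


Minimum bits >= n * H = 863 * 2.84 = 2450.92, rounded up to a whole number of bits = 2451

2451 bits


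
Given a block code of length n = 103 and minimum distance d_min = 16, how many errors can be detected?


Detection capability = d_min - 1 = 16 - 1 = 15

15 errors


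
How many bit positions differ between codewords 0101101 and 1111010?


Count differing positions: ^ . ^ . ^ ^ ^ = 5 differences

5


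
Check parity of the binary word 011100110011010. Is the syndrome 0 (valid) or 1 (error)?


Syndrome = XOR of all bits = 0 XOR 1 XOR 1 XOR 1 XOR 0 XOR 0 XOR 1 XOR 1 XOR 0 XOR 0 XOR 1 XOR 1 XOR 0 XOR 1 XOR 0 = 0

0


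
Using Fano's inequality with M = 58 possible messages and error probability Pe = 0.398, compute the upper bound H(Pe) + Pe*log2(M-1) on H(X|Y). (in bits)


H(Pe) = -Pe*log2(Pe) - (1-Pe)*log2(1-Pe) = -0.398*log2(0.398) - 0.602*log2(0.602) = 0.529006 + 0.440763 = 0.9698. Pe*log2(M-1) = 0.398*log2(57) = 2.321490. Bound = H(Pe) + Pe*log2(M-1) = 0.529006 + 0.440763 + 2.321490 = 3.2913

3.2913 bits


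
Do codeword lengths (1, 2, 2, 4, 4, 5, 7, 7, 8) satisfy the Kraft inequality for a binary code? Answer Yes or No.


Kraft sum = sum(2^(-l_i)) = 1.1758, need <= 1. Result: violated (a binary prefix-free code with these lengths cannot exist)

No


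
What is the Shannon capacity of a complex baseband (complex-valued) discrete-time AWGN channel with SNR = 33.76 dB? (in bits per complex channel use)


SNR_linear = 10^(33.76/10) = 2376.8403; C = log2(1 + SNR_linear) = log2(1 + 2376.8403) = 11.2154

11.2154 bits/channel use


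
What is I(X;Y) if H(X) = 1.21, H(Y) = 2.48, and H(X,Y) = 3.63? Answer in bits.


I(X;Y) = H(X) + H(Y) - H(X,Y) = 1.21 + 2.48 - 3.63 = 0.06

0.06 bits


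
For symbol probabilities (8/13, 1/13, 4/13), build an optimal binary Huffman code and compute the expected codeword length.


Huffman construction (repeatedly merge the two least-probable nodes; each merge adds 1 bit to every symbol beneath it): 1/13 + 4/13 = 5/13; 5/13 + 8/13 = 1. Resulting codeword lengths (in the order the probabilities were given): (1, 2, 2). L_avg = sum(p_i * l_i) = 8/13*1 + 1/13*2 + 4/13*2 = 18/13 = 1.3846

1.3846 bits


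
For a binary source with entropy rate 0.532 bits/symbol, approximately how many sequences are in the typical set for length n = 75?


log2|A_typical| = nH = 75 * 0.532 = 39.9, so |A_typical| ~ 2^39.9 = 1.026e+12

1.026e+12


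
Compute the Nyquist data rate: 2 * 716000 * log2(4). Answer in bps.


Rate = 2 * B * log2(M) = 2 * 716000 * 2.0 = 2864000.0

2864000.0 bps


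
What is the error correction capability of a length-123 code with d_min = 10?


Correction capability = floor((d-1)/2) = floor((10-1)/2) = 4

4 errors


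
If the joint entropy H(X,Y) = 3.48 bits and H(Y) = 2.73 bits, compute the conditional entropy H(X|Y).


H(X|Y) = H(X,Y) - H(Y) = 3.48 - 2.73 = 0.75

0.75 bits


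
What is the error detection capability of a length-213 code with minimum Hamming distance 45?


Detection capability = d_min - 1 = 45 - 1 = 44

44 errors


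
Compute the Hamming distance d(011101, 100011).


Count differing positions: ^ ^ ^ ^ ^ . = 5 differences

5


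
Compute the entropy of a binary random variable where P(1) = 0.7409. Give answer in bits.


H = -p*log2(p) - (1-p)*log2(1-p). -0.7409*log2(0.7409) = 0.320550; -0.2591*log2(0.2591) = 0.504835. H = 0.320550 + 0.504835 = 0.8254

0.8254 bits


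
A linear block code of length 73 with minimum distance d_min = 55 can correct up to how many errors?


Correction capability = floor((d-1)/2) = floor((55-1)/2) = 27

27 errors


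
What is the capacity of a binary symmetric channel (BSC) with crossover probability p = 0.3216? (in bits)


H(p) = -p*log2(p) - (1-p)*log2(1-p) = -0.3216*log2(0.3216) - 0.6784*log2(0.6784) = 0.526350 + 0.379763 = 0.9061. C = 1 - H(p) = 1 - 0.9061 = 0.0939

0.0939 bits


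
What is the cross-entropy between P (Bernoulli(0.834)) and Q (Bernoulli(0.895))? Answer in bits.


H(P,Q) = -p*log2(q) - (1-p)*log2(1-q). -0.834*log2(0.895) = 0.133474; -0.166*log2(0.105) = 0.539755. H(P,Q) = 0.133474 + 0.539755 = 0.6732

0.6732 bits


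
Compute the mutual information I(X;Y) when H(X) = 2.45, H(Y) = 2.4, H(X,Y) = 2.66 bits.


I(X;Y) = H(X) + H(Y) - H(X,Y) = 2.45 + 2.4 - 2.66 = 2.19

2.19 bits


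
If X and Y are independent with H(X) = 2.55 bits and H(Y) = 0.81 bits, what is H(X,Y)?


For independent variables, H(X,Y) = H(X) + H(Y) = 2.55 + 0.81 = 3.36

3.36 bits


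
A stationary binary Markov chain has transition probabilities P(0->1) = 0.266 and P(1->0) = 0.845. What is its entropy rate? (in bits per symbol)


Stationary distribution: pi_0 = p10/(p01+p10) = 0.7606, pi_1 = 0.2394. Entropy rate H' = pi_0*H(p01) + pi_1*H(p10) = 0.7606*0.8357 + 0.2394*0.6222 = 0.7846

0.7846 bits/symbol


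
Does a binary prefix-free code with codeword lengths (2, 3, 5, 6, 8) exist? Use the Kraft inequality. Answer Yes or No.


Kraft sum = sum(2^(-l_i)) = 0.4258, need <= 1. Result: satisfied (a binary prefix-free code with these lengths exists)

Yes


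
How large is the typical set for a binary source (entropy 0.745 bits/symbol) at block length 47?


log2|A_typical| = nH = 47 * 0.745 = 35.015, so |A_typical| ~ 2^35.015 = 3.472e+10

3.472e+10


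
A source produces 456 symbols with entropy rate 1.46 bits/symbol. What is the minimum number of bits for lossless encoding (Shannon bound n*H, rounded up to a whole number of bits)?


Minimum bits >= n * H = 456 * 1.46 = 665.76, rounded up to a whole number of bits = 666

666 bits


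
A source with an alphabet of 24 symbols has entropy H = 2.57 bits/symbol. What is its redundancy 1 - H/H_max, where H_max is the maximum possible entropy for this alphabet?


H_max = log2(K) = log2(24) = 4.585 bits/symbol. Redundancy = 1 - H/H_max = 1 - 2.57/4.585 = 1 - 0.5605 = 0.4395

0.4395


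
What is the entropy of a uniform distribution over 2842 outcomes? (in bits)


H = log2(n) = log2(2842) = 11.4727

11.4727 bits


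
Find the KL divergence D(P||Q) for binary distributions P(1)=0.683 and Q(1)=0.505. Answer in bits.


KL = p*log2(p/q) + (1-p)*log2((1-p)/(1-q)) = 0.683*log2(0.683/0.505) + 0.317*log2(0.317/0.495) = 0.0937

0.0937 bits


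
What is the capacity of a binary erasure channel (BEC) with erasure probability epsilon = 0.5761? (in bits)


C = 1 - epsilon = 1 - 0.5761 = 0.4239

0.4239 bits


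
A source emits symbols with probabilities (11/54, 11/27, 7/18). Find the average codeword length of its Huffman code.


Huffman construction (repeatedly merge the two least-probable nodes; each merge adds 1 bit to every symbol beneath it): 11/54 + 7/18 = 16/27; 11/27 + 16/27 = 1. Resulting codeword lengths (in the order the probabilities were given): (2, 1, 2). L_avg = sum(p_i * l_i) = 11/54*2 + 11/27*1 + 7/18*2 = 43/27 = 1.5926

1.5926 bits


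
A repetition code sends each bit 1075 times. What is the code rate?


Rate = k/n = 1/1075

1/1075


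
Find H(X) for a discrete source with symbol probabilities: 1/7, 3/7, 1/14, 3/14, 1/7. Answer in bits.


H = -sum(p_i * log2(p_i)). Terms: -(1/7)*log2(1/7) = 0.401051; -(3/7)*log2(3/7) = 0.523882; -(1/14)*log2(1/14) = 0.271954; -(3/14)*log2(3/14) = 0.476227; -(1/7)*log2(1/7) = 0.401051. H = 0.401051 + 0.523882 + 0.271954 + 0.476227 + 0.401051 = 2.0742

2.0742 bits


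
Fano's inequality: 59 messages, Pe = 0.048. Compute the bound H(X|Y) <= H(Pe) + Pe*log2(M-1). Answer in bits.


H(Pe) = -Pe*log2(Pe) - (1-Pe)*log2(1-Pe) = -0.048*log2(0.048) - 0.952*log2(0.952) = 0.210279 + 0.067560 = 0.2778. Pe*log2(M-1) = 0.048*log2(58) = 0.281183. Bound = H(Pe) + Pe*log2(M-1) = 0.210279 + 0.067560 + 0.281183 = 0.559

0.559 bits


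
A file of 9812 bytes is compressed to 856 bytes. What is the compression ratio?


Ratio = original / compressed = 9812 / 856 = 11.4626

11.4626


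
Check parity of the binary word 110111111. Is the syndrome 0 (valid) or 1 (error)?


Syndrome = XOR of all bits = 1 XOR 1 XOR 0 XOR 1 XOR 1 XOR 1 XOR 1 XOR 1 XOR 1 = 0

0


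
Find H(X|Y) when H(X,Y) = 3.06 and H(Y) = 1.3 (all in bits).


H(X|Y) = H(X,Y) - H(Y) = 3.06 - 1.3 = 1.76

1.76 bits


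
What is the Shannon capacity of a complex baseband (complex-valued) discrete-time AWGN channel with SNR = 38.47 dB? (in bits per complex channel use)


SNR_linear = 10^(38.47/10) = 7030.7232; C = log2(1 + SNR_linear) = log2(1 + 7030.7232) = 12.7797

12.7797 bits/channel use


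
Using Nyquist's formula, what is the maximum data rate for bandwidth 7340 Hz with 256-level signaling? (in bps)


Rate = 2 * B * log2(M) = 2 * 7340 * 8.0 = 117440.0

117440.0 bps


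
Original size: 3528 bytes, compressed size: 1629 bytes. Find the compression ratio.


Ratio = original / compressed = 3528 / 1629 = 2.1657

2.1657


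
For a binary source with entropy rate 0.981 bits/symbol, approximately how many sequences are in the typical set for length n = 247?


log2|A_typical| = nH = 247 * 0.981 = 242.307, so |A_typical| ~ 2^242.307 = 8.743e+72

8.743e+72


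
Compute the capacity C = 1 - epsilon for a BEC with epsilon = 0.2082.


C = 1 - epsilon = 1 - 0.2082 = 0.7918

0.7918 bits


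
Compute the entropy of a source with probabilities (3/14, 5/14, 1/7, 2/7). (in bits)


H = -sum(p_i * log2(p_i)). Terms: -(3/14)*log2(3/14) = 0.476227; -(5/14)*log2(5/14) = 0.530510; -(1/7)*log2(1/7) = 0.401051; -(2/7)*log2(2/7) = 0.516387. H = 0.476227 + 0.530510 + 0.401051 + 0.516387 = 1.9242

1.9242 bits


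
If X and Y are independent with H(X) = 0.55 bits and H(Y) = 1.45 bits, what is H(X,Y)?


For independent variables, H(X,Y) = H(X) + H(Y) = 0.55 + 1.45 = 2.0

2.0 bits


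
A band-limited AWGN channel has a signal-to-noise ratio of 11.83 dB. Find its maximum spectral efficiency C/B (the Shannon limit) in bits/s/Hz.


SNR_linear = 10^(11.83/10) = 15.2405; C/B = log2(1 + SNR_linear) = log2(1 + 15.2405) = 4.0215

4.0215 bits/s/Hz


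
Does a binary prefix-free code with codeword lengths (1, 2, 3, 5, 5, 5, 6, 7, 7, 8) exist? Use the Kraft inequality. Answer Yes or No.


Kraft sum = sum(2^(-l_i)) = 1.0039, need <= 1. Result: violated (a binary prefix-free code with these lengths cannot exist)

No


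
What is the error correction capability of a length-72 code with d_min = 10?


Correction capability = floor((d-1)/2) = floor((10-1)/2) = 4

4 errors


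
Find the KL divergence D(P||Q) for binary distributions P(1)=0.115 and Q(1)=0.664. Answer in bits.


KL = p*log2(p/q) + (1-p)*log2((1-p)/(1-q)) = 0.115*log2(0.115/0.664) + 0.885*log2(0.885/0.336) = 0.9456

0.9456 bits


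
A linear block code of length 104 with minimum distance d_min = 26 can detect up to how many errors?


Detection capability = d_min - 1 = 26 - 1 = 25

25 errors


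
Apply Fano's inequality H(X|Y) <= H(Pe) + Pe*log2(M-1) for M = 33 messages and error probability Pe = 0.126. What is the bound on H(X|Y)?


H(Pe) = -Pe*log2(Pe) - (1-Pe)*log2(1-Pe) = -0.126*log2(0.126) - 0.874*log2(0.874) = 0.376552 + 0.169814 = 0.5464. Pe*log2(M-1) = 0.126*log2(32) = 0.630000. Bound = H(Pe) + Pe*log2(M-1) = 0.376552 + 0.169814 + 0.630000 = 1.1764

1.1764 bits


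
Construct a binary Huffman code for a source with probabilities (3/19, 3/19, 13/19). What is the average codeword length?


Huffman construction (repeatedly merge the two least-probable nodes; each merge adds 1 bit to every symbol beneath it): 3/19 + 3/19 = 6/19; 6/19 + 13/19 = 1. Resulting codeword lengths (in the order the probabilities were given): (2, 2, 1). L_avg = sum(p_i * l_i) = 3/19*2 + 3/19*2 + 13/19*1 = 25/19 = 1.3158

1.3158 bits


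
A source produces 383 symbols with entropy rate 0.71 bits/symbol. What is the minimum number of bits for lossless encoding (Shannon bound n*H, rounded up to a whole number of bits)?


Minimum bits >= n * H = 383 * 0.71 = 271.93, rounded up to a whole number of bits = 272

272 bits


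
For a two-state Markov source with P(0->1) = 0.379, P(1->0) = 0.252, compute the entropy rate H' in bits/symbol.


Stationary distribution: pi_0 = p10/(p01+p10) = 0.3994, pi_1 = 0.6006. Entropy rate H' = pi_0*H(p01) + pi_1*H(p10) = 0.3994*0.9573 + 0.6006*0.8144 = 0.8715

0.8715 bits/symbol


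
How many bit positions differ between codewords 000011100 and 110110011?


Count differing positions: ^ ^ . ^ . ^ ^ ^ ^ = 7 differences

7


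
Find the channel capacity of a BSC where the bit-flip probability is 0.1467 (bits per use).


H(p) = -p*log2(p) - (1-p)*log2(1-p) = -0.1467*log2(0.1467) - 0.8533*log2(0.8533) = 0.406221 + 0.195299 = 0.6015. C = 1 - H(p) = 1 - 0.6015 = 0.3985

0.3985 bits


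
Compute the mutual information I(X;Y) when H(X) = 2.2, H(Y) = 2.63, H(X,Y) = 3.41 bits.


I(X;Y) = H(X) + H(Y) - H(X,Y) = 2.2 + 2.63 - 3.41 = 1.42

1.42 bits


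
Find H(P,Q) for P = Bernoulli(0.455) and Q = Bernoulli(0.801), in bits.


H(P,Q) = -p*log2(q) - (1-p)*log2(1-q). -0.455*log2(0.801) = 0.145657; -0.545*log2(0.199) = 1.269392. H(P,Q) = 0.145657 + 1.269392 = 1.415

1.415 bits


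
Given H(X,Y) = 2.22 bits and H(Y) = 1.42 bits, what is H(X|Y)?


H(X|Y) = H(X,Y) - H(Y) = 2.22 - 1.42 = 0.8

0.8 bits


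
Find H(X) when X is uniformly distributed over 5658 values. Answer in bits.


H = log2(n) = log2(5658) = 12.4661

12.4661 bits


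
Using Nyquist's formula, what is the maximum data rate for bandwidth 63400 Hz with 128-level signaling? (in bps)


Rate = 2 * B * log2(M) = 2 * 63400 * 7.0 = 887600.0

887600.0 bps


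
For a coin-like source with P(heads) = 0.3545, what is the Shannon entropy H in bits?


H = -p*log2(p) - (1-p)*log2(1-p). -0.3545*log2(0.3545) = 0.530383; -0.6455*log2(0.6455) = 0.407640. H = 0.530383 + 0.407640 = 0.938

0.938 bits


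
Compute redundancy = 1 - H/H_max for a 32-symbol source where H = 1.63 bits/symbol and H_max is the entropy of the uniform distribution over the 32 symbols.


H_max = log2(K) = log2(32) = 5.0 bits/symbol. Redundancy = 1 - H/H_max = 1 - 1.63/5.0 = 1 - 0.326 = 0.674

0.674


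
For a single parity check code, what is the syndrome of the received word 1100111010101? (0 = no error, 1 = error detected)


Syndrome = XOR of all bits = 1 XOR 1 XOR 0 XOR 0 XOR 1 XOR 1 XOR 1 XOR 0 XOR 1 XOR 0 XOR 1 XOR 0 XOR 1 = 0

0


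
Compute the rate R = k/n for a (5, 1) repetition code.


Rate = k/n = 1/5

1/5


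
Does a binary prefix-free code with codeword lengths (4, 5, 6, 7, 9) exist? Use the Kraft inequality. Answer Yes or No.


Kraft sum = sum(2^(-l_i)) = 0.1191, need <= 1. Result: satisfied (a binary prefix-free code with these lengths exists)

Yes


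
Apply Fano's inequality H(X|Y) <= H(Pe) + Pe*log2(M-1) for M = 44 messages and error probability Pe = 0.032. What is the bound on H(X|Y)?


H(Pe) = -Pe*log2(Pe) - (1-Pe)*log2(1-Pe) = -0.032*log2(0.032) - 0.968*log2(0.968) = 0.158905 + 0.045420 = 0.2043. Pe*log2(M-1) = 0.032*log2(43) = 0.173640. Bound = H(Pe) + Pe*log2(M-1) = 0.158905 + 0.045420 + 0.173640 = 0.378

0.378 bits


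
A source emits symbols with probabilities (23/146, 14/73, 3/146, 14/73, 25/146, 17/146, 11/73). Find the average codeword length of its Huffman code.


Huffman construction (repeatedly merge the two least-probable nodes; each merge adds 1 bit to every symbol beneath it): 3/146 + 17/146 = 10/73; 10/73 + 11/73 = 21/73; 23/146 + 25/146 = 24/73; 14/73 + 14/73 = 28/73; 21/73 + 24/73 = 45/73; 28/73 + 45/73 = 1. Resulting codeword lengths (in the order the probabilities were given): (3, 2, 4, 2, 3, 4, 3). L_avg = sum(p_i * l_i) = 23/146*3 + 14/73*2 + 3/146*4 + 14/73*2 + 25/146*3 + 17/146*4 + 11/73*3 = 201/73 = 2.7534

2.7534 bits


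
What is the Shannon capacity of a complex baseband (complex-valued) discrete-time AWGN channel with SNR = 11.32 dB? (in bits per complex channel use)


SNR_linear = 10^(11.32/10) = 13.5519; C = log2(1 + SNR_linear) = log2(1 + 13.5519) = 3.8631

3.8631 bits/channel use


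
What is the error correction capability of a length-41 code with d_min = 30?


Correction capability = floor((d-1)/2) = floor((30-1)/2) = 14

14 errors


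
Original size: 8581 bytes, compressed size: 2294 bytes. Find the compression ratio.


Ratio = original / compressed = 8581 / 2294 = 3.7406

3.7406


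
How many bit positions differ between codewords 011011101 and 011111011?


Count differing positions: . . . ^ . . ^ ^ . = 3 differences

3


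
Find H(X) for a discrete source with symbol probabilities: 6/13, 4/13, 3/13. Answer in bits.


H = -sum(p_i * log2(p_i)). Terms: -(6/13)*log2(6/13) = 0.514836; -(4/13)*log2(4/13) = 0.523212; -(3/13)*log2(3/13) = 0.488187. H = 0.514836 + 0.523212 + 0.488187 = 1.5262

1.5262 bits
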